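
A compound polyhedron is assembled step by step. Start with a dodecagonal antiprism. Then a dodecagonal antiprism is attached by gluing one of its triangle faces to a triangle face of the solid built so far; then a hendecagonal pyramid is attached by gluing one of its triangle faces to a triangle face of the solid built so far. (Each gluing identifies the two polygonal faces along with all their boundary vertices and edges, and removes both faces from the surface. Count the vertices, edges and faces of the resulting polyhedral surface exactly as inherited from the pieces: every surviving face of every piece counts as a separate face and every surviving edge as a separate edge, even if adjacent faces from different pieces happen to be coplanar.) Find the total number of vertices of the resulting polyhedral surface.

54

A dodecagonal antiprism: V=24, E=48, F=26.
Attach a dodecagonal antiprism (V=24, E=48, F=26) along a 3-gon: merge 3 vertices and 3 edges, delete both glued faces → V=45, E=93, F=50.
Attach a hendecagonal pyramid (V=12, E=22, F=12) along a 3-gon: merge 3 vertices and 3 edges, delete both glued faces → V=54, E=112, F=60.
Check: V − E + F = 54 − 112 + 60 = 2.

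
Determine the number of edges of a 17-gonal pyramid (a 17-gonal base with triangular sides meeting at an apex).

A pyramid on an n-gon base has one n-gon and n triangles: V = 17 + 1 = 18, E = 2·17 = 34, F = 17 + 1 = 18.
Check: V − E + F = 18 − 34 + 18 = 2.

34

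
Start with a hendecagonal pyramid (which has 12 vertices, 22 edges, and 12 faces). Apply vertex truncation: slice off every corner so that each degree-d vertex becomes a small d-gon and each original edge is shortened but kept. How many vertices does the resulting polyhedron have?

Truncation replaces each original edge-end by a new vertex, so V′ = 2E = 44.
Each original edge survives, and each old vertex of degree d contributes d new edges; summing degrees gives Σd = 2E, so E′ = E + 2E = 3E = 66.
Each original face survives and each original vertex becomes one new face: F′ = F + V = 24.

44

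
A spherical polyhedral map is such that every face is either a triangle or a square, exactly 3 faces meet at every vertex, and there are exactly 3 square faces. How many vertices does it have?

6

Let x be the number of triangles; then F = 3 + x.
Edge–face incidences: 2E = 4·3 + 3·x = 12 + 3x.
Every vertex has degree 3, so 3V = 2E.
Euler: V − E + F = 2 ⇒ (2E)/3 − E + (3 + x) = 2.
Multiply by 6: 2·(2E) − 3·(2E) + 6·(3 + x) = 12, i.e. 18 + 6x − (12 + 3x) = 12.
Collecting terms: 3x + 6 = 12, so 3x = 6, so x = 2.
Then 2E = 12 + 3·2 = 18, so E = 9, V = 2E/3 = 6, F = 3 + 2 = 5.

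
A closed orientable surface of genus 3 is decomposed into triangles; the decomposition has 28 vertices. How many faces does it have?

χ = 2 − 2·3 = -4, and every face is a triangle so 3F = 2E.
V − E + F = -4 with E = 3F/2 gives 28 − (3/2 − 1)·F = -4, so F = 64 and E = 96.

64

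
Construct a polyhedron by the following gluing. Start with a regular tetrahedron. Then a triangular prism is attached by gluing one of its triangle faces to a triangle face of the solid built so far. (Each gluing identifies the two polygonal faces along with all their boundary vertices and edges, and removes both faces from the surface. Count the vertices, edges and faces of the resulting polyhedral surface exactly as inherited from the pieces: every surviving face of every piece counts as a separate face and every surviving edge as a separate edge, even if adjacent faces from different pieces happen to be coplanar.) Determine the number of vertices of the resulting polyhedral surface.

7

A regular tetrahedron: V=4, E=6, F=4.
Attach a triangular prism (V=6, E=9, F=5) along a 3-gon: merge 3 vertices and 3 edges, delete both glued faces → V=7, E=12, F=7.
Check: V − E + F = 7 − 12 + 7 = 2.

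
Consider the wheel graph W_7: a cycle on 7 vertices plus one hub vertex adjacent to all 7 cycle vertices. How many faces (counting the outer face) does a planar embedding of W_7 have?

8

W_7 has V = 7 + 1 = 8 vertices and E = 2·7 = 14 edges.
By Euler's formula F = 2 − V + E = 2 − 8 + 14 = 8.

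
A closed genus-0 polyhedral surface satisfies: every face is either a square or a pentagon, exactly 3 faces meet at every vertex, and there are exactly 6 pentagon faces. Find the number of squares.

Let x be the number of squares; then F = 6 + x.
Edge–face incidences: 2E = 5·6 + 4·x = 30 + 4x.
Every vertex has degree 3, so 3V = 2E.
Euler: V − E + F = 2 ⇒ (2E)/3 − E + (6 + x) = 2.
Multiply by 6: 2·(2E) − 3·(2E) + 6·(6 + x) = 12, i.e. 36 + 6x − (30 + 4x) = 12.
Collecting terms: 2x + 6 = 12, so 2x = 6, so x = 3.
Then 2E = 30 + 4·3 = 42, so E = 21, V = 2E/3 = 14, F = 6 + 3 = 9.

3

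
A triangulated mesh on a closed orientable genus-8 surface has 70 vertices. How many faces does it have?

168

χ = 2 − 2·8 = -14, and every face is a triangle so 3F = 2E.
V − E + F = -14 with E = 3F/2 gives 70 − (3/2 − 1)·F = -14, so F = 168 and E = 252.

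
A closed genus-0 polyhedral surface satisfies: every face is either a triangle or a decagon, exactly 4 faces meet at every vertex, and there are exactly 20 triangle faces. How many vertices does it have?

20

Let x be the number of decagons; then F = 20 + x.
Edge–face incidences: 2E = 3·20 + 10·x = 60 + 10x.
Every vertex has degree 4, so 4V = 2E.
Euler: V − E + F = 2 ⇒ (2E)/4 − E + (20 + x) = 2.
Multiply by 8: 2·(2E) − 4·(2E) + 8·(20 + x) = 16, i.e. 160 + 8x − 2·(60 + 10x) = 16.
Collecting terms: −12x + 40 = 16, so −12x = −24, so x = 2.
Then 2E = 60 + 10·2 = 80, so E = 40, V = 2E/4 = 20, F = 20 + 2 = 22.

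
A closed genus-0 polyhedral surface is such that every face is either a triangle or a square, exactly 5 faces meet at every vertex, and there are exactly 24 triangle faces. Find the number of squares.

2

Let x be the number of squares; then F = 24 + x.
Edge–face incidences: 2E = 3·24 + 4·x = 72 + 4x.
Every vertex has degree 5, so 5V = 2E.
Euler: V − E + F = 2 ⇒ (2E)/5 − E + (24 + x) = 2.
Multiply by 10: 2·(2E) − 5·(2E) + 10·(24 + x) = 20, i.e. 240 + 10x − 3·(72 + 4x) = 20.
Collecting terms: −2x + 24 = 20, so −2x = −4, so x = 2.
Then 2E = 72 + 4·2 = 80, so E = 40, V = 2E/5 = 16, F = 24 + 2 = 26.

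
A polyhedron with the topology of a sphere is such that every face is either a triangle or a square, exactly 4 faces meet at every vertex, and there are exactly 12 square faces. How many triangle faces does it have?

Let x be the number of triangles; then F = 12 + x.
Edge–face incidences: 2E = 4·12 + 3·x = 48 + 3x.
Every vertex has degree 4, so 4V = 2E.
Euler: V − E + F = 2 ⇒ (2E)/4 − E + (12 + x) = 2.
Multiply by 8: 2·(2E) − 4·(2E) + 8·(12 + x) = 16, i.e. 96 + 8x − 2·(48 + 3x) = 16.
Collecting terms: 2x = 16, so x = 8.
Then 2E = 48 + 3·8 = 72, so E = 36, V = 2E/4 = 18, F = 12 + 8 = 20.

8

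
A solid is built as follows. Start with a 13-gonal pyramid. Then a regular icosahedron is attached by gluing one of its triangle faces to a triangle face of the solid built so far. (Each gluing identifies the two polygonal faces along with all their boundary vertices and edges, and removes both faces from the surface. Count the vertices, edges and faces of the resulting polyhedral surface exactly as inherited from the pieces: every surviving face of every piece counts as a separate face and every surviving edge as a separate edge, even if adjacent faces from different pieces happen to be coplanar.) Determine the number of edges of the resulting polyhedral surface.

53

A 13-gonal pyramid: V=14, E=26, F=14.
Attach a regular icosahedron (V=12, E=30, F=20) along a 3-gon: merge 3 vertices and 3 edges, delete both glued faces → V=23, E=53, F=32.
Check: V − E + F = 23 − 53 + 32 = 2.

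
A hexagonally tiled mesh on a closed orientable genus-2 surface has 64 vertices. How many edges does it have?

99

χ = 2 − 2·2 = -2, and every face is a hexagon so 6F = 2E.
V − E + F = -2 with E = 6F/2 gives 64 − (6/2 − 1)·F = -2, so F = 33 and E = 99.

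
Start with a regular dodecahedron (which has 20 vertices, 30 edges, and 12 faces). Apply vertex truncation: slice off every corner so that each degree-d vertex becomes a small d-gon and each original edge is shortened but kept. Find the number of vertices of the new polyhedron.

Truncation replaces each original edge-end by a new vertex, so V′ = 2E = 60.
Each original edge survives, and each old vertex of degree d contributes d new edges; summing degrees gives Σd = 2E, so E′ = E + 2E = 3E = 90.
Each original face survives and each original vertex becomes one new face: F′ = F + V = 32.

60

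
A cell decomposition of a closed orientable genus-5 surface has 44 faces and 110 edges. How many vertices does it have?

58

For a closed orientable surface of genus 5, χ = 2 − 2·5 = -8.
V = -8 + E − F = -8 + 110 − 44 = 58.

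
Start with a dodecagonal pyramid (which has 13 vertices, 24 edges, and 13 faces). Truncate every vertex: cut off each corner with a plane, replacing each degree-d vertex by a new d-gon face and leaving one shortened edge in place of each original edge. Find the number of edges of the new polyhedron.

72

Truncation replaces each original edge-end by a new vertex, so V′ = 2E = 48.
Each original edge survives, and each old vertex of degree d contributes d new edges; summing degrees gives Σd = 2E, so E′ = E + 2E = 3E = 72.
Each original face survives and each original vertex becomes one new face: F′ = F + V = 26.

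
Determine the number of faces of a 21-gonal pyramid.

A pyramid on an n-gon base has one n-gon and n triangles: V = 21 + 1 = 22, E = 2·21 = 42, F = 21 + 1 = 22.

22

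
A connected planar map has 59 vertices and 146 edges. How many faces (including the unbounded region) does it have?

89

Euler's formula for a connected plane graph: V − E + F = 2, so F = 2 − 59 + 146 = 89.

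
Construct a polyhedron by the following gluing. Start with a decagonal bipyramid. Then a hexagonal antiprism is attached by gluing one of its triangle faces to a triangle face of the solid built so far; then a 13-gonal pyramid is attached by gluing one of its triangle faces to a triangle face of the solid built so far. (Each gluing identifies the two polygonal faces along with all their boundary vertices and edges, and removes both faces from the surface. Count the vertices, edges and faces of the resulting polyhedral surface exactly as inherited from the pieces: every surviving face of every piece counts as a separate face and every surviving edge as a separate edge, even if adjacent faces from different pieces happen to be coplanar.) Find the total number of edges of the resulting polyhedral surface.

A decagonal bipyramid: V=12, E=30, F=20.
Attach a hexagonal antiprism (V=12, E=24, F=14) along a 3-gon: merge 3 vertices and 3 edges, delete both glued faces → V=21, E=51, F=32.
Attach a 13-gonal pyramid (V=14, E=26, F=14) along a 3-gon: merge 3 vertices and 3 edges, delete both glued faces → V=32, E=74, F=44.
Check: V − E + F = 32 − 74 + 44 = 2.

74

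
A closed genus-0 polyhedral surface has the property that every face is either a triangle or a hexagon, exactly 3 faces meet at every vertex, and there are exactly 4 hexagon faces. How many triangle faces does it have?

4

Let x be the number of triangles; then F = 4 + x.
Edge–face incidences: 2E = 6·4 + 3·x = 24 + 3x.
Every vertex has degree 3, so 3V = 2E.
Euler: V − E + F = 2 ⇒ (2E)/3 − E + (4 + x) = 2.
Multiply by 6: 2·(2E) − 3·(2E) + 6·(4 + x) = 12, i.e. 24 + 6x − (24 + 3x) = 12.
Collecting terms: 3x = 12, so x = 4.
Then 2E = 24 + 3·4 = 36, so E = 18, V = 2E/3 = 12, F = 4 + 4 = 8.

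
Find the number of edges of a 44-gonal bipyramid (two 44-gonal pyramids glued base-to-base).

A bipyramid over an n-gon has 2n triangular faces and n + 2 vertices: V = 44 + 2 = 46, E = 3·44 = 132, F = 2·44 = 88.

132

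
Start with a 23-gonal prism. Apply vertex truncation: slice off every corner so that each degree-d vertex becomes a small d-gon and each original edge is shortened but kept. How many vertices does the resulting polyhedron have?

The base solid has V = 46, E = 69, F = 25.
Truncation replaces each original edge-end by a new vertex, so V′ = 2E = 138.
Each original edge survives, and each old vertex of degree d contributes d new edges; summing degrees gives Σd = 2E, so E′ = E + 2E = 3E = 207.
Each original face survives and each original vertex becomes one new face: F′ = F + V = 71.

138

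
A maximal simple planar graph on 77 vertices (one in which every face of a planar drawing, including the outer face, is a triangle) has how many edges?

In a plane triangulation 3F = 2E and V − E + F = 2, so E = 3V − 6 = 3·77 − 6 = 225.

225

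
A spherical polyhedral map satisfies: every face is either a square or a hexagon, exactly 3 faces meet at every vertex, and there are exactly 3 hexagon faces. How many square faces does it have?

Let x be the number of squares; then F = 3 + x.
Edge–face incidences: 2E = 6·3 + 4·x = 18 + 4x.
Every vertex has degree 3, so 3V = 2E.
Euler: V − E + F = 2 ⇒ (2E)/3 − E + (3 + x) = 2.
Multiply by 6: 2·(2E) − 3·(2E) + 6·(3 + x) = 12, i.e. 18 + 6x − (18 + 4x) = 12.
Collecting terms: 2x = 12, so x = 6.
Then 2E = 18 + 4·6 = 42, so E = 21, V = 2E/3 = 14, F = 3 + 6 = 9.

6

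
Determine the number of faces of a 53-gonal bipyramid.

A bipyramid over an n-gon has 2n triangular faces and n + 2 vertices: V = 53 + 2 = 55, E = 3·53 = 159, F = 2·53 = 106.

106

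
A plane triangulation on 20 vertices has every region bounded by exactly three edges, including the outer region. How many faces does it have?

36

In a plane triangulation 3F = 2E and V − E + F = 2, so F = 2V − 4 = 2·20 − 4 = 36.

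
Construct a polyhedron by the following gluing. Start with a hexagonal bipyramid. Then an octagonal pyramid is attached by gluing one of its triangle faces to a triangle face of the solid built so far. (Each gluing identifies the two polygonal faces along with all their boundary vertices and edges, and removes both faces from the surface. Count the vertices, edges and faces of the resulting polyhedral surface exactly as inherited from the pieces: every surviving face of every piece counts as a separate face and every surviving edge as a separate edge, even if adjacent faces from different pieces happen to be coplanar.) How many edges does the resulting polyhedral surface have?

A hexagonal bipyramid: V=8, E=18, F=12.
Attach an octagonal pyramid (V=9, E=16, F=9) along a 3-gon: merge 3 vertices and 3 edges, delete both glued faces → V=14, E=31, F=19.
Check: V − E + F = 14 − 31 + 19 = 2.

31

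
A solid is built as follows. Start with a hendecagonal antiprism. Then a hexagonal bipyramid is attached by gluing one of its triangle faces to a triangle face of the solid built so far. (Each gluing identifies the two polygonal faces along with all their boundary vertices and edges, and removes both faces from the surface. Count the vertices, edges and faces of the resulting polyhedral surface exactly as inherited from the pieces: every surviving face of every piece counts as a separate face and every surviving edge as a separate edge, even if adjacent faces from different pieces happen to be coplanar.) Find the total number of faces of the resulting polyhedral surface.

34

A hendecagonal antiprism: V=22, E=44, F=24.
Attach a hexagonal bipyramid (V=8, E=18, F=12) along a 3-gon: merge 3 vertices and 3 edges, delete both glued faces → V=27, E=59, F=34.
Check: V − E + F = 27 − 59 + 34 = 2.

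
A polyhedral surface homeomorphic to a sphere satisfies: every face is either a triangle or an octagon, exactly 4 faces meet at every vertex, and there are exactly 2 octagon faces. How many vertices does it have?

Let x be the number of triangles; then F = 2 + x.
Edge–face incidences: 2E = 8·2 + 3·x = 16 + 3x.
Every vertex has degree 4, so 4V = 2E.
Euler: V − E + F = 2 ⇒ (2E)/4 − E + (2 + x) = 2.
Multiply by 8: 2·(2E) − 4·(2E) + 8·(2 + x) = 16, i.e. 16 + 8x − 2·(16 + 3x) = 16.
Collecting terms: 2x − 16 = 16, so 2x = 32, so x = 16.
Then 2E = 16 + 3·16 = 64, so E = 32, V = 2E/4 = 16, F = 2 + 16 = 18.

16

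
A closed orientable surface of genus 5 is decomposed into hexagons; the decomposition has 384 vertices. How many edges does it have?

588

χ = 2 − 2·5 = -8, and every face is a hexagon so 6F = 2E.
V − E + F = -8 with E = 6F/2 gives 384 − (6/2 − 1)·F = -8, so F = 196 and E = 588.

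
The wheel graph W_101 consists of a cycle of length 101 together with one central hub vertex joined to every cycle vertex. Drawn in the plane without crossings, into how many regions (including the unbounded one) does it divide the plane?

W_101 has V = 101 + 1 = 102 vertices and E = 2·101 = 202 edges.
By Euler's formula F = 2 − V + E = 2 − 102 + 202 = 102.

102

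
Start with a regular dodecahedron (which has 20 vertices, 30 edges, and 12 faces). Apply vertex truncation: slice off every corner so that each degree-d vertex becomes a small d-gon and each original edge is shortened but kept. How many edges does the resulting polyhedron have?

90

Truncation replaces each original edge-end by a new vertex, so V′ = 2E = 60.
Each original edge survives, and each old vertex of degree d contributes d new edges; summing degrees gives Σd = 2E, so E′ = E + 2E = 3E = 90.
Each original face survives and each original vertex becomes one new face: F′ = F + V = 32.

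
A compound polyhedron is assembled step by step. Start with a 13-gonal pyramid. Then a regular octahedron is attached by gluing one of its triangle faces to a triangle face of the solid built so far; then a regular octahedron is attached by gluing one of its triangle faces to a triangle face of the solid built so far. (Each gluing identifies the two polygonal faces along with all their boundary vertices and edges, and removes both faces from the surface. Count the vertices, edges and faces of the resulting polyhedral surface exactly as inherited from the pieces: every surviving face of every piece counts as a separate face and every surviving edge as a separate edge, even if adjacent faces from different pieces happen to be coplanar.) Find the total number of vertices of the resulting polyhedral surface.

20

A 13-gonal pyramid: V=14, E=26, F=14.
Attach a regular octahedron (V=6, E=12, F=8) along a 3-gon: merge 3 vertices and 3 edges, delete both glued faces → V=17, E=35, F=20.
Attach a regular octahedron (V=6, E=12, F=8) along a 3-gon: merge 3 vertices and 3 edges, delete both glued faces → V=20, E=44, F=26.
Check: V − E + F = 20 − 44 + 26 = 2.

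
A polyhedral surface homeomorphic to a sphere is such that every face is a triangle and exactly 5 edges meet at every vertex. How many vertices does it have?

Each face has 3 edges and each edge borders two faces, so 2E = 3F.
Each vertex has degree 5, so 5V = 2E and hence V = 3F/5.
Euler: V − E + F = 2 ⇒ (3F/5) − (3F/2) + F = 2.
Multiply by 10: (6 − 15 + 10)F = 20, i.e. 1F = 20.
So F = 20, E = 3·20/2 = 30, V = 3·20/5 = 12.

12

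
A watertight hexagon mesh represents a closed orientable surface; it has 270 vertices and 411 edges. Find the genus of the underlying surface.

Every face is a hexagon and each edge borders two faces, so 6F = 2·411, giving F = 137.
χ = V − E + F = 270 − 411 + 137 = -4.
For a closed orientable surface χ = 2 − 2g, so g = (2 − (-4))/2 = 3.

3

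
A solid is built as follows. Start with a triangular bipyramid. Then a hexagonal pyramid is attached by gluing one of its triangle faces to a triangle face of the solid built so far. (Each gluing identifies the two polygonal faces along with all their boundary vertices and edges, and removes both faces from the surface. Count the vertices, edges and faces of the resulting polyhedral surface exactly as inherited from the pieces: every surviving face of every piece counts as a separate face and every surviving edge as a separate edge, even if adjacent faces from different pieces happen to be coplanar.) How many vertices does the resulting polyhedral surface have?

9

A triangular bipyramid: V=5, E=9, F=6.
Attach a hexagonal pyramid (V=7, E=12, F=7) along a 3-gon: merge 3 vertices and 3 edges, delete both glued faces → V=9, E=18, F=11.
Check: V − E + F = 9 − 18 + 11 = 2.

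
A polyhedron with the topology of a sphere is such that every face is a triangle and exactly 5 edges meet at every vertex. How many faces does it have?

Each face has 3 edges and each edge borders two faces, so 2E = 3F.
Each vertex has degree 5, so 5V = 2E and hence V = 3F/5.
Euler: V − E + F = 2 ⇒ (3F/5) − (3F/2) + F = 2.
Multiply by 10: (6 − 15 + 10)F = 20, i.e. 1F = 20.
So F = 20, E = 3·20/2 = 30, V = 3·20/5 = 12.

20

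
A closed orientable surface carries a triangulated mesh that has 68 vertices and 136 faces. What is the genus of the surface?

1

Every face is a triangle, so 2E = 3·136 = 408, giving E = 204.
χ = V − E + F = 68 − 204 + 136 = 0.
For a closed orientable surface χ = 2 − 2g, so g = (2 − (0))/2 = 1.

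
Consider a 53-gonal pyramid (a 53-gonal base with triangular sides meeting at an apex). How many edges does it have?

A pyramid on an n-gon base has one n-gon and n triangles: V = 53 + 1 = 54, E = 2·53 = 106, F = 53 + 1 = 54.

106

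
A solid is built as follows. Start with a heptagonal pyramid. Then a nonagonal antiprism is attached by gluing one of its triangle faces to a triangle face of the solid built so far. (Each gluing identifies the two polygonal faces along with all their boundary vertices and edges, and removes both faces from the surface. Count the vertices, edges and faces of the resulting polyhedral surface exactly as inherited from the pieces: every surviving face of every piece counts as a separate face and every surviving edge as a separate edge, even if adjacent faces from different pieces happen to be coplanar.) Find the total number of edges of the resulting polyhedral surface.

A heptagonal pyramid: V=8, E=14, F=8.
Attach a nonagonal antiprism (V=18, E=36, F=20) along a 3-gon: merge 3 vertices and 3 edges, delete both glued faces → V=23, E=47, F=26.
Check: V − E + F = 23 − 47 + 26 = 2.

47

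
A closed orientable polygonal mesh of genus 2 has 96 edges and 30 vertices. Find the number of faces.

For a closed orientable surface of genus 2, χ = 2 − 2·2 = -2.
F = -2 − V + E = -2 − 30 + 96 = 64.

64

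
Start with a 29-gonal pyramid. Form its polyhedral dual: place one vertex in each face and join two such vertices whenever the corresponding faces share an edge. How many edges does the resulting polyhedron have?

The base solid has V = 30, E = 58, F = 30.
The dual swaps V and F and preserves E: V′ = F = 30, E′ = E = 58, F′ = V = 30.

58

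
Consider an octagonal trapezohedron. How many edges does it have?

32

The n-trapezohedron (dual of the n-antiprism) has V = 2·8 + 2 = 18, E = 4·8 = 32, F = 2·8 = 16.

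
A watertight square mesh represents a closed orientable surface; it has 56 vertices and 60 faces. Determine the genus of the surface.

3

Every face is a square, so 2E = 4·60 = 240, giving E = 120.
χ = V − E + F = 56 − 120 + 60 = -4.
For a closed orientable surface χ = 2 − 2g, so g = (2 − (-4))/2 = 3.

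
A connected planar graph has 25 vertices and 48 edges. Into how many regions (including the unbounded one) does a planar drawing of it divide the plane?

Euler's formula for a connected plane graph: V − E + F = 2, so F = 2 − 25 + 48 = 25.

25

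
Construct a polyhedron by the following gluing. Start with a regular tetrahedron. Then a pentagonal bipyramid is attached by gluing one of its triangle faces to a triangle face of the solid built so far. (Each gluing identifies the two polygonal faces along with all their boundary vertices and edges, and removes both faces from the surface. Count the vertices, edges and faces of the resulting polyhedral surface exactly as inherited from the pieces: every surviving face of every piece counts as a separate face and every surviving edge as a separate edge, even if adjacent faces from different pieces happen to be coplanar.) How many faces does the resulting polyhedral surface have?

12

A regular tetrahedron: V=4, E=6, F=4.
Attach a pentagonal bipyramid (V=7, E=15, F=10) along a 3-gon: merge 3 vertices and 3 edges, delete both glued faces → V=8, E=18, F=12.
Check: V − E + F = 8 − 18 + 12 = 2.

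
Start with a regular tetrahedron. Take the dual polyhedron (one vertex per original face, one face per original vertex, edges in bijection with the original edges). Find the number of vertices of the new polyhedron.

The base solid has V = 4, E = 6, F = 4.
The dual swaps V and F and preserves E: V′ = F = 4, E′ = E = 6, F′ = V = 4.

4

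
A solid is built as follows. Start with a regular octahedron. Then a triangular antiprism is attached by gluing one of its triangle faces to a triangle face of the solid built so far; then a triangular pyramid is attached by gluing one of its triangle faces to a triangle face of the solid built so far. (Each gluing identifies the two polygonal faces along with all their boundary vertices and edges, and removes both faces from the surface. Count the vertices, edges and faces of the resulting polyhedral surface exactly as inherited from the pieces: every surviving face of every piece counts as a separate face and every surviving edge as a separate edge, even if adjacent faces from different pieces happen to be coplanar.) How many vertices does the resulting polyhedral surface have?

10

A regular octahedron: V=6, E=12, F=8.
Attach a triangular antiprism (V=6, E=12, F=8) along a 3-gon: merge 3 vertices and 3 edges, delete both glued faces → V=9, E=21, F=14.
Attach a triangular pyramid (V=4, E=6, F=4) along a 3-gon: merge 3 vertices and 3 edges, delete both glued faces → V=10, E=24, F=16.
Check: V − E + F = 10 − 24 + 16 = 2.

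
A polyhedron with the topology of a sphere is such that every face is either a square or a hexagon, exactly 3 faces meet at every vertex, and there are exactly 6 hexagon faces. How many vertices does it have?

20

Let x be the number of squares; then F = 6 + x.
Edge–face incidences: 2E = 6·6 + 4·x = 36 + 4x.
Every vertex has degree 3, so 3V = 2E.
Euler: V − E + F = 2 ⇒ (2E)/3 − E + (6 + x) = 2.
Multiply by 6: 2·(2E) − 3·(2E) + 6·(6 + x) = 12, i.e. 36 + 6x − (36 + 4x) = 12.
Collecting terms: 2x = 12, so x = 6.
Then 2E = 36 + 4·6 = 60, so E = 30, V = 2E/3 = 20, F = 6 + 6 = 12.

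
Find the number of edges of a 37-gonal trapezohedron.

The n-trapezohedron (dual of the n-antiprism) has V = 2·37 + 2 = 76, E = 4·37 = 148, F = 2·37 = 74.

148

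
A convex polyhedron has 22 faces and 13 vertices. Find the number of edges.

Here V − E + F = 2.
E = V + F − (2) = 13 + 22 − (2) = 33.

33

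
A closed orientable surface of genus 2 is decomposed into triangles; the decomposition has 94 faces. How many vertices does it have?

45

χ = 2 − 2·2 = -2, and every face is a triangle so 3F = 2E.
E = 3·94/2 = 141. Then V = -2 + E − F = -2 + 141 − 94 = 45.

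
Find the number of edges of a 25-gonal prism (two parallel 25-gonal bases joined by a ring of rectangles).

75

A prism on an n-gon has two n-gon bases and n rectangular sides: V = 2·25 = 50, E = 3·25 = 75, F = 25 + 2 = 27.
Check: V − E + F = 50 − 75 + 27 = 2.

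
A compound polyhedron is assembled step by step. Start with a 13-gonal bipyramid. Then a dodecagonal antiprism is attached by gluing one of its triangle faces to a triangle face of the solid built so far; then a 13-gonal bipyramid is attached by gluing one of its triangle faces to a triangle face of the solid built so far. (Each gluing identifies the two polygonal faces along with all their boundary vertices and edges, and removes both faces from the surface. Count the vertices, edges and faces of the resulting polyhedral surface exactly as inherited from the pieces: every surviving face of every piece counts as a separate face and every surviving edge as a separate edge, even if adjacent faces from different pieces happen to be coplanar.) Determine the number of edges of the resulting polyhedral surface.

120

A 13-gonal bipyramid: V=15, E=39, F=26.
Attach a dodecagonal antiprism (V=24, E=48, F=26) along a 3-gon: merge 3 vertices and 3 edges, delete both glued faces → V=36, E=84, F=50.
Attach a 13-gonal bipyramid (V=15, E=39, F=26) along a 3-gon: merge 3 vertices and 3 edges, delete both glued faces → V=48, E=120, F=74.
Check: V − E + F = 48 − 120 + 74 = 2.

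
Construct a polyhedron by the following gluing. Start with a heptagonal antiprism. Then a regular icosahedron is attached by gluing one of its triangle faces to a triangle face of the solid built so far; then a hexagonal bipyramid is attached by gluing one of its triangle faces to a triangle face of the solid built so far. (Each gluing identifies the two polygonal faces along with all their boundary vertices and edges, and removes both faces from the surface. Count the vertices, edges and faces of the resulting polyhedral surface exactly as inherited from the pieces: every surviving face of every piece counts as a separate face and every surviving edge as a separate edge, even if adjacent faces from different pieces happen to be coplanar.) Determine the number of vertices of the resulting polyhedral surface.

28

A heptagonal antiprism: V=14, E=28, F=16.
Attach a regular icosahedron (V=12, E=30, F=20) along a 3-gon: merge 3 vertices and 3 edges, delete both glued faces → V=23, E=55, F=34.
Attach a hexagonal bipyramid (V=8, E=18, F=12) along a 3-gon: merge 3 vertices and 3 edges, delete both glued faces → V=28, E=70, F=44.
Check: V − E + F = 28 − 70 + 44 = 2.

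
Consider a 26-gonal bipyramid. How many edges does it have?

A bipyramid over an n-gon has 2n triangular faces and n + 2 vertices: V = 26 + 2 = 28, E = 3·26 = 78, F = 2·26 = 52.

78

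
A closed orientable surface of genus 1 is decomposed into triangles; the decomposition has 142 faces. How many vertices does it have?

χ = 2 − 2·1 = 0, and every face is a triangle so 3F = 2E.
E = 3·142/2 = 213. Then V = 0 + E − F = 0 + 213 − 142 = 71.

71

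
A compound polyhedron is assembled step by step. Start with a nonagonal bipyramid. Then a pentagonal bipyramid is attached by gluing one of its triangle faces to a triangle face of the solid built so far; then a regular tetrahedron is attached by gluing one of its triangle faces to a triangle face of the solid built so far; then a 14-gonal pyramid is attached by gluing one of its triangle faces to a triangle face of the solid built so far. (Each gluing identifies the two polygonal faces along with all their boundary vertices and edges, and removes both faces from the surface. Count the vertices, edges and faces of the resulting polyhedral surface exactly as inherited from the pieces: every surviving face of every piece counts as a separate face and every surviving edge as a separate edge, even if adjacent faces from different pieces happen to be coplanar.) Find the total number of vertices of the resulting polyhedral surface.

A nonagonal bipyramid: V=11, E=27, F=18.
Attach a pentagonal bipyramid (V=7, E=15, F=10) along a 3-gon: merge 3 vertices and 3 edges, delete both glued faces → V=15, E=39, F=26.
Attach a regular tetrahedron (V=4, E=6, F=4) along a 3-gon: merge 3 vertices and 3 edges, delete both glued faces → V=16, E=42, F=28.
Attach a 14-gonal pyramid (V=15, E=28, F=15) along a 3-gon: merge 3 vertices and 3 edges, delete both glued faces → V=28, E=67, F=41.
Check: V − E + F = 28 − 67 + 41 = 2.

28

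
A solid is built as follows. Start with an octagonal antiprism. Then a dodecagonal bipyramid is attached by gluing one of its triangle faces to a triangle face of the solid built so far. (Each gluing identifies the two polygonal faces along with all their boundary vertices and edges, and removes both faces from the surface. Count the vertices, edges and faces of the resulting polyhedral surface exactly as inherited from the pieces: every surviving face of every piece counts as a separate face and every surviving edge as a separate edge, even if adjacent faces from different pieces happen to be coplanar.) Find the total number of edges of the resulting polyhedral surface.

65

An octagonal antiprism: V=16, E=32, F=18.
Attach a dodecagonal bipyramid (V=14, E=36, F=24) along a 3-gon: merge 3 vertices and 3 edges, delete both glued faces → V=27, E=65, F=40.
Check: V − E + F = 27 − 65 + 40 = 2.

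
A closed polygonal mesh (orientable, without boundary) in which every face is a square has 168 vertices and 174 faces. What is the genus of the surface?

Every face is a square, so 2E = 4·174 = 696, giving E = 348.
χ = V − E + F = 168 − 348 + 174 = -6.
For a closed orientable surface χ = 2 − 2g, so g = (2 − (-6))/2 = 4.

4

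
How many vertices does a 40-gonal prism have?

A prism on an n-gon has two n-gon bases and n rectangular sides: V = 2·40 = 80, E = 3·40 = 120, F = 40 + 2 = 42.

80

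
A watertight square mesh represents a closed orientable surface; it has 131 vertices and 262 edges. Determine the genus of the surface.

1

Every face is a square and each edge borders two faces, so 4F = 2·262, giving F = 131.
χ = V − E + F = 131 − 262 + 131 = 0.
For a closed orientable surface χ = 2 − 2g, so g = (2 − (0))/2 = 1.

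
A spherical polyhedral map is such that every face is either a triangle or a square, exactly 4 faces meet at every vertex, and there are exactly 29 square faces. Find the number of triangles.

8

Let x be the number of triangles; then F = 29 + x.
Edge–face incidences: 2E = 4·29 + 3·x = 116 + 3x.
Every vertex has degree 4, so 4V = 2E.
Euler: V − E + F = 2 ⇒ (2E)/4 − E + (29 + x) = 2.
Multiply by 8: 2·(2E) − 4·(2E) + 8·(29 + x) = 16, i.e. 232 + 8x − 2·(116 + 3x) = 16.
Collecting terms: 2x = 16, so x = 8.
Then 2E = 116 + 3·8 = 140, so E = 70, V = 2E/4 = 35, F = 29 + 8 = 37.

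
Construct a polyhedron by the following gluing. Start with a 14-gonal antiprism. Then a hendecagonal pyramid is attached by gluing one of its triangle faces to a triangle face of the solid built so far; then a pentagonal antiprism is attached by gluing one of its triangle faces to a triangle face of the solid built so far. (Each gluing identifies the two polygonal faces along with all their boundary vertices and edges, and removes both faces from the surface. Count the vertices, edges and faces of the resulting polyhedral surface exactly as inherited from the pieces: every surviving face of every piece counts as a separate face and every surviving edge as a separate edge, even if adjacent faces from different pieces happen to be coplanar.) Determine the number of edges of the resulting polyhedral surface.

A 14-gonal antiprism: V=28, E=56, F=30.
Attach a hendecagonal pyramid (V=12, E=22, F=12) along a 3-gon: merge 3 vertices and 3 edges, delete both glued faces → V=37, E=75, F=40.
Attach a pentagonal antiprism (V=10, E=20, F=12) along a 3-gon: merge 3 vertices and 3 edges, delete both glued faces → V=44, E=92, F=50.
Check: V − E + F = 44 − 92 + 50 = 2.

92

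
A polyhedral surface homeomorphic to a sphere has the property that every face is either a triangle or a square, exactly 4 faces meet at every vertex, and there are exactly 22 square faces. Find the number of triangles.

Let x be the number of triangles; then F = 22 + x.
Edge–face incidences: 2E = 4·22 + 3·x = 88 + 3x.
Every vertex has degree 4, so 4V = 2E.
Euler: V − E + F = 2 ⇒ (2E)/4 − E + (22 + x) = 2.
Multiply by 8: 2·(2E) − 4·(2E) + 8·(22 + x) = 16, i.e. 176 + 8x − 2·(88 + 3x) = 16.
Collecting terms: 2x = 16, so x = 8.
Then 2E = 88 + 3·8 = 112, so E = 56, V = 2E/4 = 28, F = 22 + 8 = 30.

8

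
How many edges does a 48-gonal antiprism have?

An antiprism on an n-gon has two n-gon caps and 2n triangles: V = 2·48 = 96, E = 4·48 = 192, F = 2·48 + 2 = 98.
Check: V − E + F = 96 − 192 + 98 = 2.

192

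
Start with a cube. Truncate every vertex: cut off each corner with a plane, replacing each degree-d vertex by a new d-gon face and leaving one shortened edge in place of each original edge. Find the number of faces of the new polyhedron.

14

The base solid has V = 8, E = 12, F = 6.
Truncation replaces each original edge-end by a new vertex, so V′ = 2E = 24.
Each original edge survives, and each old vertex of degree d contributes d new edges; summing degrees gives Σd = 2E, so E′ = E + 2E = 3E = 36.
Each original face survives and each original vertex becomes one new face: F′ = F + V = 14.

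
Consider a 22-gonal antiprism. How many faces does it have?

46

An antiprism on an n-gon has two n-gon caps and 2n triangles: V = 2·22 = 44, E = 4·22 = 88, F = 2·22 + 2 = 46.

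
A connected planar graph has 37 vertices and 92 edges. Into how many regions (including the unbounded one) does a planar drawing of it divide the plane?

57

Euler's formula for a connected plane graph: V − E + F = 2, so F = 2 − 37 + 92 = 57.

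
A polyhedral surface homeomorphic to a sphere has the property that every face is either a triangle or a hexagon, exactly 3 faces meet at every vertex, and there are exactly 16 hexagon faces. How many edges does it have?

Let x be the number of triangles; then F = 16 + x.
Edge–face incidences: 2E = 6·16 + 3·x = 96 + 3x.
Every vertex has degree 3, so 3V = 2E.
Euler: V − E + F = 2 ⇒ (2E)/3 − E + (16 + x) = 2.
Multiply by 6: 2·(2E) − 3·(2E) + 6·(16 + x) = 12, i.e. 96 + 6x − (96 + 3x) = 12.
Collecting terms: 3x = 12, so x = 4.
Then 2E = 96 + 3·4 = 108, so E = 54, V = 2E/3 = 36, F = 16 + 4 = 20.

54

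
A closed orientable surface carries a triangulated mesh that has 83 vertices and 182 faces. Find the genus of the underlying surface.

Every face is a triangle, so 2E = 3·182 = 546, giving E = 273.
χ = V − E + F = 83 − 273 + 182 = -8.
For a closed orientable surface χ = 2 − 2g, so g = (2 − (-8))/2 = 5.

5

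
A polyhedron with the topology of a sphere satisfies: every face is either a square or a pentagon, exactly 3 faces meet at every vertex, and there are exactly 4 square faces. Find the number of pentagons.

Let x be the number of pentagons; then F = 4 + x.
Edge–face incidences: 2E = 4·4 + 5·x = 16 + 5x.
Every vertex has degree 3, so 3V = 2E.
Euler: V − E + F = 2 ⇒ (2E)/3 − E + (4 + x) = 2.
Multiply by 6: 2·(2E) − 3·(2E) + 6·(4 + x) = 12, i.e. 24 + 6x − (16 + 5x) = 12.
Collecting terms: x + 8 = 12, so x = 4.
Then 2E = 16 + 5·4 = 36, so E = 18, V = 2E/3 = 12, F = 4 + 4 = 8.

4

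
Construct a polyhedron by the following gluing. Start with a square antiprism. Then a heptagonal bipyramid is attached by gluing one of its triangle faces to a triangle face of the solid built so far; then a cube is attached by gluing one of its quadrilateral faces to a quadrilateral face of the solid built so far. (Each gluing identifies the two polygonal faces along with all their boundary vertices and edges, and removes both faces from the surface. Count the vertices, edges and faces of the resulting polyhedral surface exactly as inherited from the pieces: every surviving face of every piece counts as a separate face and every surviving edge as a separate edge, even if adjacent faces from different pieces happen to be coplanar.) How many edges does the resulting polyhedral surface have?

A square antiprism: V=8, E=16, F=10.
Attach a heptagonal bipyramid (V=9, E=21, F=14) along a 3-gon: merge 3 vertices and 3 edges, delete both glued faces → V=14, E=34, F=22.
Attach a cube (V=8, E=12, F=6) along a 4-gon: merge 4 vertices and 4 edges, delete both glued faces → V=18, E=42, F=26.
Check: V − E + F = 18 − 42 + 26 = 2.

42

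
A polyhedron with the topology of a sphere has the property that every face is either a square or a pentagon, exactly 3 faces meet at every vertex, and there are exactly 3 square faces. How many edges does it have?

21

Let x be the number of pentagons; then F = 3 + x.
Edge–face incidences: 2E = 4·3 + 5·x = 12 + 5x.
Every vertex has degree 3, so 3V = 2E.
Euler: V − E + F = 2 ⇒ (2E)/3 − E + (3 + x) = 2.
Multiply by 6: 2·(2E) − 3·(2E) + 6·(3 + x) = 12, i.e. 18 + 6x − (12 + 5x) = 12.
Collecting terms: x + 6 = 12, so x = 6.
Then 2E = 12 + 5·6 = 42, so E = 21, V = 2E/3 = 14, F = 3 + 6 = 9.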